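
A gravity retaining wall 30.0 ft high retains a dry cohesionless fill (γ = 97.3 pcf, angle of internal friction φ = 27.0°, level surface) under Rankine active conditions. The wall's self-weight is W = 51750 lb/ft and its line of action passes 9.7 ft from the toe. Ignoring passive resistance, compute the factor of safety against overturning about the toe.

3.05

K_a = tan²(45° − 27.0°/2) = 0.3755.
P_a = ½K_aγH² = 0.5×0.3755×97.3×30.0² = 16440 lb/ft, acting at H/3 = 10.00 ft above the base.
Overturning moment M_o = P_a × H/3 = 16440 × 10.00 = 164400.
Resisting moment M_r = W × 9.7 = 51750 × 9.7 = 502000.
FS_overturning = M_r/M_o = 502000/164400 = 3.053.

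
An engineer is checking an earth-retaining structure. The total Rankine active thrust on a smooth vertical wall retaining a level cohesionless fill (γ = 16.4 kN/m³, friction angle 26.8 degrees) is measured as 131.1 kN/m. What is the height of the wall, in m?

6.50 m

K_a = 0.3785. P_a = ½ K_a γ H² ⇒ H = √(2P_a/(K_a γ)).
H = √(2×131.1/(0.3785×16.4)) = 6.499 m.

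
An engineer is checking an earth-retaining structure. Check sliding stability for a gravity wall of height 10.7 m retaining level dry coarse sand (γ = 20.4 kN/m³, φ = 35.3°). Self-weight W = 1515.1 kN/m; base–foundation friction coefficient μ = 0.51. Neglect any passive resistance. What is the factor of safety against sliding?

2.47

K_a = tan²(45° − 35.3°/2) = 0.2675.
P_a = ½K_aγH² = 0.5×0.2675×20.4×10.7² = 312.4 kN/m, acting at H/3 = 3.567 m above the base.
FS_sliding = μW / P_a = 0.51×1515.1 / 312.4 = 2.473.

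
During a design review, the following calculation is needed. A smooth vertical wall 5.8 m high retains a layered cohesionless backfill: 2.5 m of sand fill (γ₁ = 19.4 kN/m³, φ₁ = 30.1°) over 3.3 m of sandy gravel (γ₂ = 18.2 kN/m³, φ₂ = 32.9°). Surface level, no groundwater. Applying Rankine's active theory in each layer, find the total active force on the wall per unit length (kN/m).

K_a1 = tan²(45°−30.1°/2) = 0.3320; K_a2 = tan²(45°−32.9°/2) = 0.2960.
Layer 1: σ at base = K_a1 γ₁ h₁ = 16.10 kPa; P₁ = ½×16.10×2.5 = 20.13.
Layer 2: σ_v at top = γ₁h₁ = 48.50; σ_h top = K_a2×48.50 = 14.36; σ_h base = K_a2×(48.50+18.2×3.3) = 32.14.
P₂ = ½(14.36+32.14)×3.3 = 76.72. Total P_a = 20.13+76.72 = 96.84 kN/m.

96.8 kN/m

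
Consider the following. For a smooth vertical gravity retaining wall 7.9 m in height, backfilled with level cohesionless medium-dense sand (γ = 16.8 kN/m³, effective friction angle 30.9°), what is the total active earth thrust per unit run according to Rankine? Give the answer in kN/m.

K_a = tan²(45° − φ/2) = 0.3214.
P_a = ½ K_a γ H² = 0.5 × 0.3214 × 16.8 × 7.9² = 168.5 kN/m.

168 kN/m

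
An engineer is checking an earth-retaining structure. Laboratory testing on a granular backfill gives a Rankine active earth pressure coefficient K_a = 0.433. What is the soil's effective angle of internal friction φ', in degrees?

23.3°

K_a = tan²(45° − φ/2) ⇒ 45° − φ/2 = arctan(√0.433) = 33.35°.
φ = 2(45° − 33.35°) = 23.31°.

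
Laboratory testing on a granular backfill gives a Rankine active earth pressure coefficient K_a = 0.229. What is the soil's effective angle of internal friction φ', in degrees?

38.9°

K_a = tan²(45° − φ/2) ⇒ 45° − φ/2 = arctan(√0.229) = 25.57°.
φ = 2(45° − 25.57°) = 38.85°.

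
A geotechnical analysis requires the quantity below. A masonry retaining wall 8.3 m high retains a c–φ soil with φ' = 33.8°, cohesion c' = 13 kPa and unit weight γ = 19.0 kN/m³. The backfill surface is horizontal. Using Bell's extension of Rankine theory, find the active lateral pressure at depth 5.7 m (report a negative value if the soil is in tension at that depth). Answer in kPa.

K_a = (1 − sin φ)/(1 + sin φ) = 0.2851.
σ_a = K_a γ z − 2c√K_a = 0.2851×19.0×5.7 − 2×13×0.5340 = 16.99 kPa.

17.0 kPa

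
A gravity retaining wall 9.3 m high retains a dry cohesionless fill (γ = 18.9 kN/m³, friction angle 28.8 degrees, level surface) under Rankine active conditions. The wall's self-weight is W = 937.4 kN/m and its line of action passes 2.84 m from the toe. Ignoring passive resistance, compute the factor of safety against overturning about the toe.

K_a = tan²(45° − 28.8°/2) = 0.3498.
P_a = ½K_aγH² = 0.5×0.3498×18.9×9.3² = 285.9 kN/m, acting at H/3 = 3.100 m above the base.
Overturning moment M_o = P_a × H/3 = 285.9 × 3.100 = 886.2.
Resisting moment M_r = W × 2.84 = 937.4 × 2.84 = 2662.
FS_overturning = M_r/M_o = 2662/886.2 = 3.004.

3.00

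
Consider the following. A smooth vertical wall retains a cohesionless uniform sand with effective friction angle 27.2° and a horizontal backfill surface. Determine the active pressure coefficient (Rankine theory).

K_a = (1 − sin φ)/(1 + sin φ) = (1 − sin 27.2°)/(1 + sin 27.2°) = 0.3726.

0.373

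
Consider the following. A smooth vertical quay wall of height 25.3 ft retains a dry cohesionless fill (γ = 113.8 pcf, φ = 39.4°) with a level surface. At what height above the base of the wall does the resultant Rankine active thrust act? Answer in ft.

8.43 ft

K_a = 0.2234.
The pressure distribution is triangular, so the resultant acts at H/3 above the base = 25.3/3 = 8.433 ft.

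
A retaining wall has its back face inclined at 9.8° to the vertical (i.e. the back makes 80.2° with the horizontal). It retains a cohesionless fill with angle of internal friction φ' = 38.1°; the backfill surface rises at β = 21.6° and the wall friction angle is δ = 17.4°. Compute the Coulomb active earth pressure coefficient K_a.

0.389

K_a = sin²(α+φ) / [sin²α · sin(α−δ) · (1 + √{sin(φ+δ)sin(φ−β) / (sin(α−δ)sin(α+β))})²].
With α = 80.2°, φ = 38.1°, δ = 17.4°, β = 21.6°: K_a = 0.3893.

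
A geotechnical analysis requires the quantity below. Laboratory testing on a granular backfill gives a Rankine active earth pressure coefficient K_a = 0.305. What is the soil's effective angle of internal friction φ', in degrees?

K_a = tan²(45° − φ/2) ⇒ 45° − φ/2 = arctan(√0.305) = 28.91°.
φ = 2(45° − 28.91°) = 32.18°.

32.2°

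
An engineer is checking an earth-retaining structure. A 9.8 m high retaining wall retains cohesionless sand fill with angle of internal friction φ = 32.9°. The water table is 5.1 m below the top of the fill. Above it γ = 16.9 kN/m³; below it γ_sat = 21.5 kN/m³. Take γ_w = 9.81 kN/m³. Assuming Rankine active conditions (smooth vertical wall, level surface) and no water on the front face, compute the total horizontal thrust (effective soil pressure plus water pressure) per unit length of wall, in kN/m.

332 kN/m

K_a = tan²(45° − φ/2) = 0.2960.
γ' = 21.5 − 9.81 = 11.69 kN/m³. Depth below WT = 4.7 m.
σ'_h at WT = K_a γ d_w = 25.51 kPa; at base = 25.51 + K_a γ' × 4.7 = 41.78 kPa.
P₁ (0–5.1 m) = ½×25.51×5.1 = 65.06. P₂ (5.1–9.8 m) = ½(25.51+41.78)×4.7 = 158.1.
P_w = ½ γ_w h₂² = 0.5×9.81×4.7² = 108.4. Total = 65.06+158.1+108.4 = 331.6 kN/m.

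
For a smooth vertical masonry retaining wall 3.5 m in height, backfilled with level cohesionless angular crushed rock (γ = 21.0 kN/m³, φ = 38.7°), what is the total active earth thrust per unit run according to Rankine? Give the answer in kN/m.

K_a = tan²(45° − φ/2) = 0.2306.
P_a = ½ K_a γ H² = 0.5 × 0.2306 × 21.0 × 3.5² = 29.66 kN/m.

29.7 kN/m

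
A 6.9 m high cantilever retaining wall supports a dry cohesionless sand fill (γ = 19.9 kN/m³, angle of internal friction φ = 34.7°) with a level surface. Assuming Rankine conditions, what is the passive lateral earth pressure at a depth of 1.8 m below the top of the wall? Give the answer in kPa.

K_p = (1 + sin φ)/(1 − sin φ) = 3.643.
σ_h = K_p γ z = 3.643 × 19.9 × 1.8 = 130.5 kPa.

131 kPa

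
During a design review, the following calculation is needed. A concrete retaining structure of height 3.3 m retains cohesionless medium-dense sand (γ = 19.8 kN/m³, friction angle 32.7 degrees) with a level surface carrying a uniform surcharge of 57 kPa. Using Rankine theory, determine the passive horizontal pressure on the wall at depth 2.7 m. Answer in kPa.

370 kPa

K_p = (1 + sin φ)/(1 − sin φ) = 3.350.
σ_v = γz + q = 19.8 × 2.7 + 57 = 110.5 kPa.
σ_h = K_p σ_v = 3.350 × 110.5 = 370.1 kPa.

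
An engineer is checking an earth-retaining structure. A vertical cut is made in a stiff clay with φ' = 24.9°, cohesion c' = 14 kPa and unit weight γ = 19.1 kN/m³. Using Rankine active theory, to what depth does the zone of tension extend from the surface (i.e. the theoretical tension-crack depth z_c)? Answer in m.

K_a = tan²(45° − 24.9°/2) = 0.4074; √K_a = 0.6383.
The active pressure is zero where K_a γ z = 2c√K_a, so z_c = 2c/(γ√K_a) = 2×14/(19.1×0.6383) = 2.297 m.

2.30 m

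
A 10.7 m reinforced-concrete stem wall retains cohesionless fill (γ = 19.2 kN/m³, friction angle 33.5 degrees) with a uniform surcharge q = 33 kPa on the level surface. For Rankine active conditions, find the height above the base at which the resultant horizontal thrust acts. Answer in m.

K_a = 0.2887.
Triangular part P₁ = ½K_aγH² = 317.3 at H/3 = 3.567 m; rectangular part P₂ = K_a q H = 101.9 at H/2 = 5.350 m.
ȳ = (P₁·3.567 + P₂·5.350)/(P₁+P₂) = 4.000 m.

4.00 m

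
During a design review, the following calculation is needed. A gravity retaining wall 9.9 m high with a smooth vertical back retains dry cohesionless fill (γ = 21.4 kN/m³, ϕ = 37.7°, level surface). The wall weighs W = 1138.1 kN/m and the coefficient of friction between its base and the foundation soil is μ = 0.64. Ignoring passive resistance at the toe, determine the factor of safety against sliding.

K_a = tan²(45° − 37.7°/2) = 0.2411.
P_a = ½K_aγH² = 0.5×0.2411×21.4×9.9² = 252.8 kN/m, acting at H/3 = 3.300 m above the base.
FS_sliding = μW / P_a = 0.64×1138.1 / 252.8 = 2.881.

2.88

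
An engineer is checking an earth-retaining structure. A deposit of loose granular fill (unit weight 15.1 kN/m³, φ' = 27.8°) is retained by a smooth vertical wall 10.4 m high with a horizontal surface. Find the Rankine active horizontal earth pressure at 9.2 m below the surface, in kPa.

K_a = (1 − sin φ)/(1 + sin φ) = 0.3639.
σ_h = K_a γ z = 0.3639 × 15.1 × 9.2 = 50.55 kPa.

50.6 kPa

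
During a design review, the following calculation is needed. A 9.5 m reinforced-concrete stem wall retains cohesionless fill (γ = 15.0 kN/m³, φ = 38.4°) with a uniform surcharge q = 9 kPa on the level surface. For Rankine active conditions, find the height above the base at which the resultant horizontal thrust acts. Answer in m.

3.34 m

K_a = 0.2337.
Triangular part P₁ = ½K_aγH² = 158.2 at H/3 = 3.167 m; rectangular part P₂ = K_a q H = 19.98 at H/2 = 4.750 m.
ȳ = (P₁·3.167 + P₂·4.750)/(P₁+P₂) = 3.344 m.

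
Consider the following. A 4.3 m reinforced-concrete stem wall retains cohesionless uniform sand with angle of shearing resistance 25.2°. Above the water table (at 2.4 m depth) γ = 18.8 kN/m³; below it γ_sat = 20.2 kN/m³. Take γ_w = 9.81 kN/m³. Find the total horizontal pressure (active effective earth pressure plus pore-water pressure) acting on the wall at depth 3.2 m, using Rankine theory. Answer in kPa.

K_a = (1 − sin φ)/(1 + sin φ) = 0.4027.
γ' = 20.2 − 9.81 = 10.39 kN/m³.
Effective vertical stress at 3.2 m: σ'_v = 18.8×2.4 + 10.39×0.800 = 53.43 kPa.
σ'_h = K_a σ'_v = 0.4027 × 53.43 = 21.52 kPa; u = γ_w × 0.800 = 7.848 kPa.
Total σ_h = 21.52 + 7.848 = 29.37 kPa.

29.4 kPa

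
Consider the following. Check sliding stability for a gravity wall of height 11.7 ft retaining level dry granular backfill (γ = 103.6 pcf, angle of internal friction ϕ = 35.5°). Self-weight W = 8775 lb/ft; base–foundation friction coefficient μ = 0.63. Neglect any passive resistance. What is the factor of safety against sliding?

2.94

K_a = tan²(45° − 35.5°/2) = 0.2653.
P_a = ½K_aγH² = 0.5×0.2653×103.6×11.7² = 1881 lb/ft, acting at H/3 = 3.900 ft above the base.
FS_sliding = μW / P_a = 0.63×8775 / 1881 = 2.939.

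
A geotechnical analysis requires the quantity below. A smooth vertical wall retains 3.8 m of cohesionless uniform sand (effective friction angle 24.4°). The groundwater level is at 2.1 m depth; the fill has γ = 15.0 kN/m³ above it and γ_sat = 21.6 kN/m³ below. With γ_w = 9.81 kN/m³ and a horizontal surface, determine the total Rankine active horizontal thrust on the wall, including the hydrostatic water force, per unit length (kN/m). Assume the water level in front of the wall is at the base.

K_a = tan²(45° − φ/2) = 0.4153.
γ' = 21.6 − 9.81 = 11.79 kN/m³. Depth below WT = 1.7 m.
σ'_h at WT = K_a γ d_w = 13.08 kPa; at base = 13.08 + K_a γ' × 1.7 = 21.41 kPa.
P₁ (0–2.1 m) = ½×13.08×2.1 = 13.74. P₂ (2.1–3.8 m) = ½(13.08+21.41)×1.7 = 29.32.
P_w = ½ γ_w h₂² = 0.5×9.81×1.7² = 14.18. Total = 13.74+29.32+14.18 = 57.23 kN/m.

57.2 kN/m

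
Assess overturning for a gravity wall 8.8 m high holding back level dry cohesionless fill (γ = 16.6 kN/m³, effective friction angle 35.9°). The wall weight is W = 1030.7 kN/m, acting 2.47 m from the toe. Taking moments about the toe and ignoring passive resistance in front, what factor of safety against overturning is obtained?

K_a = tan²(45° − 35.9°/2) = 0.2607.
P_a = ½K_aγH² = 0.5×0.2607×16.6×8.8² = 167.6 kN/m, acting at H/3 = 2.933 m above the base.
Overturning moment M_o = P_a × H/3 = 167.6 × 2.933 = 491.6.
Resisting moment M_r = W × 2.47 = 1030.7 × 2.47 = 2546.
FS_overturning = M_r/M_o = 2546/491.6 = 5.179.

5.18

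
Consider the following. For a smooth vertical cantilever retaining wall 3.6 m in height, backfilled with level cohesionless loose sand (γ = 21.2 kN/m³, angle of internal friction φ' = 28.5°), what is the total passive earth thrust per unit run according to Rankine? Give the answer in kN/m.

388 kN/m

K_p = tan²(45° + φ/2) = 2.825.
P_p = ½ K_p γ H² = 0.5 × 2.825 × 21.2 × 3.6² = 388.1 kN/m.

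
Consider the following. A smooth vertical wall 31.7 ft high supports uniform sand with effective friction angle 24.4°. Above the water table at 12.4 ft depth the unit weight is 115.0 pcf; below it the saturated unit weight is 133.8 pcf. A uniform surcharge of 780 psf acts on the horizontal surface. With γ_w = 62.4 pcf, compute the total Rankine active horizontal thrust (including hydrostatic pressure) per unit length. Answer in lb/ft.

K_a = tan²(45° − φ/2) = 0.4153.
γ' = 133.8 − 62.4 = 71.40 pcf. h₂ = H − d_w = 19.3 ft.
σ'_h: at surface K_a·q = 324.0; at WT K_a(q+γd_w) = 916.2; at base K_a(q+γd_w+γ'h₂) = 1489 psf.
P₁ = ½(324.0+916.2)×12.4 = 7689; P₂ = ½(916.2+1489)×19.3 = 23210; P_w = ½γ_w h₂² = 11620.
Total = 7689+23210+11620 = 42520 lb/ft.

42500 lb/ft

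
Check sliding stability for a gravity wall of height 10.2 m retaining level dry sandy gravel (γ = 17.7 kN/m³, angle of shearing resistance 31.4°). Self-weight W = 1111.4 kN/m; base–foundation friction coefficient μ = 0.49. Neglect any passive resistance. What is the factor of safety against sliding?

K_a = tan²(45° − 31.4°/2) = 0.3149.
P_a = ½K_aγH² = 0.5×0.3149×17.7×10.2² = 290.0 kN/m, acting at H/3 = 3.400 m above the base.
FS_sliding = μW / P_a = 0.49×1111.4 / 290.0 = 1.878.

1.88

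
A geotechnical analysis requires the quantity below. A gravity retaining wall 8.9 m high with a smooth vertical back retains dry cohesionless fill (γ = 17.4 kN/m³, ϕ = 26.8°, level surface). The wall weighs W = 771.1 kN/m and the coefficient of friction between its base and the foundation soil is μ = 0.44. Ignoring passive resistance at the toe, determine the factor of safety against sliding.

1.30

K_a = tan²(45° − 26.8°/2) = 0.3785.
P_a = ½K_aγH² = 0.5×0.3785×17.4×8.9² = 260.8 kN/m, acting at H/3 = 2.967 m above the base.
FS_sliding = μW / P_a = 0.44×771.1 / 260.8 = 1.301.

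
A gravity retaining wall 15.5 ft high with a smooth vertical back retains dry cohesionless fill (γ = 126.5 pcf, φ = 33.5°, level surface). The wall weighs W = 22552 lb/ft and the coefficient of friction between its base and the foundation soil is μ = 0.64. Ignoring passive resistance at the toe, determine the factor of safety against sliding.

3.29

K_a = tan²(45° − 33.5°/2) = 0.2887.
P_a = ½K_aγH² = 0.5×0.2887×126.5×15.5² = 4387 lb/ft, acting at H/3 = 5.167 ft above the base.
FS_sliding = μW / P_a = 0.64×22552 / 4387 = 3.290.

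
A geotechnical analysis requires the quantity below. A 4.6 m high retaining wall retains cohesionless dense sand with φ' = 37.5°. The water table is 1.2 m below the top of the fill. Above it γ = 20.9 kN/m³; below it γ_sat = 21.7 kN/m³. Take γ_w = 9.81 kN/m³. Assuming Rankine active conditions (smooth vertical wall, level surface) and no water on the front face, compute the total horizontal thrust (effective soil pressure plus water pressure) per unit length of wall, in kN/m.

97.8 kN/m

K_a = tan²(45° − φ/2) = 0.2432.
γ' = 21.7 − 9.81 = 11.89 kN/m³. Depth below WT = 3.4 m.
σ'_h at WT = K_a γ d_w = 6.099 kPa; at base = 6.099 + K_a γ' × 3.4 = 15.93 kPa.
P₁ (0–1.2 m) = ½×6.099×1.2 = 3.660. P₂ (1.2–4.6 m) = ½(6.099+15.93)×3.4 = 37.45.
P_w = ½ γ_w h₂² = 0.5×9.81×3.4² = 56.70. Total = 3.660+37.45+56.70 = 97.81 kN/m.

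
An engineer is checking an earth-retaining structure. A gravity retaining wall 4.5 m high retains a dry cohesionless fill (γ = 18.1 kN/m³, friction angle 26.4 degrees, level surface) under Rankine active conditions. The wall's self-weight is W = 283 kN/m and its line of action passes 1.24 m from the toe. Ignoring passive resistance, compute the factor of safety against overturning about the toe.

3.32

K_a = tan²(45° − 26.4°/2) = 0.3844.
P_a = ½K_aγH² = 0.5×0.3844×18.1×4.5² = 70.45 kN/m, acting at H/3 = 1.500 m above the base.
Overturning moment M_o = P_a × H/3 = 70.45 × 1.500 = 105.7.
Resisting moment M_r = W × 1.24 = 283 × 1.24 = 350.9.
FS_overturning = M_r/M_o = 350.9/105.7 = 3.321.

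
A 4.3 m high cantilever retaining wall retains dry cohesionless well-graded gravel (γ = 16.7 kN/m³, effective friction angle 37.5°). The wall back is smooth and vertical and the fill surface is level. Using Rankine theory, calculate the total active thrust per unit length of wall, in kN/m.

37.5 kN/m

K_a = tan²(45° − φ/2) = 0.2432.
P_a = ½ K_a γ H² = 0.5 × 0.2432 × 16.7 × 4.3² = 37.55 kN/m.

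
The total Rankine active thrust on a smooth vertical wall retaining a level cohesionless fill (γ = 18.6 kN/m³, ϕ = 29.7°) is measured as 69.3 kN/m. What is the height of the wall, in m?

4.70 m

K_a = 0.3374. P_a = ½ K_a γ H² ⇒ H = √(2P_a/(K_a γ)).
H = √(2×69.3/(0.3374×18.6)) = 4.700 m.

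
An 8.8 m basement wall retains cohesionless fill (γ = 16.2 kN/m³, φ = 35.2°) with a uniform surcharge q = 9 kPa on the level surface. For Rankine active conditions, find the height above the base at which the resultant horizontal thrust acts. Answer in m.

3.10 m

K_a = 0.2687.
Triangular part P₁ = ½K_aγH² = 168.5 at H/3 = 2.933 m; rectangular part P₂ = K_a q H = 21.28 at H/2 = 4.400 m.
ȳ = (P₁·2.933 + P₂·4.400)/(P₁+P₂) = 3.098 m.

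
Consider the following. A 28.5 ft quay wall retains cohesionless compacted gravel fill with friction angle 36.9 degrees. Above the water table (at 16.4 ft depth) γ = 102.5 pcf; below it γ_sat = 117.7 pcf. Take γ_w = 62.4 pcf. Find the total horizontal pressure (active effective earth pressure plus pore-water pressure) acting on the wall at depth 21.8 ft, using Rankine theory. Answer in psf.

831 psf

K_a = (1 − sin φ)/(1 + sin φ) = 0.2497.
γ' = 117.7 − 62.4 = 55.30 pcf.
Effective vertical stress at 21.8 ft: σ'_v = 102.5×16.4 + 55.30×5.40 = 1980 psf.
σ'_h = K_a σ'_v = 0.2497 × 1980 = 494.3 psf; u = γ_w × 5.40 = 337.0 psf.
Total σ_h = 494.3 + 337.0 = 831.2 psf.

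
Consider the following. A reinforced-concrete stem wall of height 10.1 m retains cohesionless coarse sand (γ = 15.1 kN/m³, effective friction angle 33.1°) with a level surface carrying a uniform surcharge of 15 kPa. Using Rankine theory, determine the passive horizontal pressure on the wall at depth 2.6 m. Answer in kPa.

K_p = (1 + sin φ)/(1 − sin φ) = 3.406.
σ_v = γz + q = 15.1 × 2.6 + 15 = 54.26 kPa.
σ_h = K_p σ_v = 3.406 × 54.26 = 184.8 kPa.

185 kPa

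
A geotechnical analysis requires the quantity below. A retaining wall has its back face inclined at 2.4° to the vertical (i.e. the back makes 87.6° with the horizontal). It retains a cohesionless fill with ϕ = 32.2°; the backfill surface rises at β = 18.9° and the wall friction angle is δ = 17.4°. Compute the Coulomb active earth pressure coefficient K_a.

K_a = sin²(α+φ) / [sin²α · sin(α−δ) · (1 + √{sin(φ+δ)sin(φ−β) / (sin(α−δ)sin(α+β))})²].
With α = 87.6°, φ = 32.2°, δ = 17.4°, β = 18.9°: K_a = 0.3863.

0.386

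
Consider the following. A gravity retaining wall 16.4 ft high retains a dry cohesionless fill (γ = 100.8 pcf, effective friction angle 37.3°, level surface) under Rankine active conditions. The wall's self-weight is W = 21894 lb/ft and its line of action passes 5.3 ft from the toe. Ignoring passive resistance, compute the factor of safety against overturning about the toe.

K_a = tan²(45° − 37.3°/2) = 0.2453.
P_a = ½K_aγH² = 0.5×0.2453×100.8×16.4² = 3326 lb/ft, acting at H/3 = 5.467 ft above the base.
Overturning moment M_o = P_a × H/3 = 3326 × 5.467 = 18180.
Resisting moment M_r = W × 5.3 = 21894 × 5.3 = 116000.
FS_overturning = M_r/M_o = 116000/18180 = 6.383.

6.38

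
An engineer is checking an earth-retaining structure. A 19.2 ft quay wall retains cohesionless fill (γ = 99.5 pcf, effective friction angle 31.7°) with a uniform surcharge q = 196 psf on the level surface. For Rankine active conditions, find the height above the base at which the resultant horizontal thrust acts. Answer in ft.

K_a = 0.3111.
Triangular part P₁ = ½K_aγH² = 5705 at H/3 = 6.400 ft; rectangular part P₂ = K_a q H = 1171 at H/2 = 9.600 ft.
ȳ = (P₁·6.400 + P₂·9.600)/(P₁+P₂) = 6.945 ft.

6.94 ft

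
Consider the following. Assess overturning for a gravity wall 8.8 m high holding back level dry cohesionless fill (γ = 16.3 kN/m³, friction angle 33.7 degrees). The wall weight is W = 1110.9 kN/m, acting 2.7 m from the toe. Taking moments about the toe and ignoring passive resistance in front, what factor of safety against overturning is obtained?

K_a = tan²(45° − 33.7°/2) = 0.2863.
P_a = ½K_aγH² = 0.5×0.2863×16.3×8.8² = 180.7 kN/m, acting at H/3 = 2.933 m above the base.
Overturning moment M_o = P_a × H/3 = 180.7 × 2.933 = 530.0.
Resisting moment M_r = W × 2.7 = 1110.9 × 2.7 = 2999.
FS_overturning = M_r/M_o = 2999/530.0 = 5.659.

5.66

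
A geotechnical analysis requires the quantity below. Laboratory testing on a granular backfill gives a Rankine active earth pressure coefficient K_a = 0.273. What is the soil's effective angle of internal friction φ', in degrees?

34.8°

K_a = tan²(45° − φ/2) ⇒ 45° − φ/2 = arctan(√0.273) = 27.59°.
φ = 2(45° − 27.59°) = 34.83°.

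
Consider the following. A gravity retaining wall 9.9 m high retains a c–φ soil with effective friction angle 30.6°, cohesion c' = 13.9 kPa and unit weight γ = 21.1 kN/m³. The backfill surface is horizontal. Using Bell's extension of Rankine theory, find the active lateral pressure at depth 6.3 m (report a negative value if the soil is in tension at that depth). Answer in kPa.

27.4 kPa

K_a = (1 − sin φ)/(1 + sin φ) = 0.3253.
σ_a = K_a γ z − 2c√K_a = 0.3253×21.1×6.3 − 2×13.9×0.5704 = 27.39 kPa.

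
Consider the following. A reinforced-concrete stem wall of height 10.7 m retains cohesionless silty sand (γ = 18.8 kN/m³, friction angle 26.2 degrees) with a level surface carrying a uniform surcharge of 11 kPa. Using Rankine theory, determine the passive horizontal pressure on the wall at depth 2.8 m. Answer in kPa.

164 kPa

K_p = (1 + sin φ)/(1 − sin φ) = 2.581.
σ_v = γz + q = 18.8 × 2.8 + 11 = 63.64 kPa.
σ_h = K_p σ_v = 2.581 × 63.64 = 164.3 kPa.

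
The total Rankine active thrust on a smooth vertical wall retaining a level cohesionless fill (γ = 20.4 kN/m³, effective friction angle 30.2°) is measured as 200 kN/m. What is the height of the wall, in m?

7.70 m

K_a = 0.3307. P_a = ½ K_a γ H² ⇒ H = √(2P_a/(K_a γ)).
H = √(2×200/(0.3307×20.4)) = 7.701 m.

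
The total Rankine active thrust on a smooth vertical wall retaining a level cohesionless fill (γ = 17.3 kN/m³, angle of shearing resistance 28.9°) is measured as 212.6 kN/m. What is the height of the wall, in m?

K_a = 0.3484. P_a = ½ K_a γ H² ⇒ H = √(2P_a/(K_a γ)).
H = √(2×212.6/(0.3484×17.3)) = 8.400 m.

8.40 m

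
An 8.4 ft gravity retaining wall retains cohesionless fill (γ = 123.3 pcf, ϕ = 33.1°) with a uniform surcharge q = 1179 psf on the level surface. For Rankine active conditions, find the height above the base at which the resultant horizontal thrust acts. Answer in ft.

K_a = 0.2936.
Triangular part P₁ = ½K_aγH² = 1277 at H/3 = 2.800 ft; rectangular part P₂ = K_a q H = 2907 at H/2 = 4.200 ft.
ȳ = (P₁·2.800 + P₂·4.200)/(P₁+P₂) = 3.773 ft.

3.77 ft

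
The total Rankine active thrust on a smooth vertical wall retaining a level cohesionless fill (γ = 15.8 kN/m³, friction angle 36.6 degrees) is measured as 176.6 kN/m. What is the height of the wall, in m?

9.40 m

K_a = 0.2530. P_a = ½ K_a γ H² ⇒ H = √(2P_a/(K_a γ)).
H = √(2×176.6/(0.2530×15.8)) = 9.401 m.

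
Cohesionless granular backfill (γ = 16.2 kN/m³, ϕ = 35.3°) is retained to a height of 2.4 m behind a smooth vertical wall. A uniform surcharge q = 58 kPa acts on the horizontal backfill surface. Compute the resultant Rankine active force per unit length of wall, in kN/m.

K_a = tan²(45° − φ/2) = 0.2675.
Soil triangle: ½ K_a γ H² = 0.5×0.2675×16.2×2.4² = 12.48 kN/m.
Surcharge rectangle: K_a q H = 0.2675×58×2.4 = 37.24 kN/m.
Total = 12.48 + 37.24 = 49.72 kN/m.

49.7 kN/m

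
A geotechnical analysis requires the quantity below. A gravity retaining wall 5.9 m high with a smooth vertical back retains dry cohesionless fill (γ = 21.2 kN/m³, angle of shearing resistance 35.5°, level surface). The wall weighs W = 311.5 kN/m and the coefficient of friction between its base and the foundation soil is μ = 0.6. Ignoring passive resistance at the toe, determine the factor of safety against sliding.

K_a = tan²(45° − 35.5°/2) = 0.2653.
P_a = ½K_aγH² = 0.5×0.2653×21.2×5.9² = 97.88 kN/m, acting at H/3 = 1.967 m above the base.
FS_sliding = μW / P_a = 0.6×311.5 / 97.88 = 1.910.

1.91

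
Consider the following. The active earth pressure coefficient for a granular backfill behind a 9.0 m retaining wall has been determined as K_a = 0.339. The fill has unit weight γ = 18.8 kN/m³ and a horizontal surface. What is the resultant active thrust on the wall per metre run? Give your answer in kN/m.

258 kN/m

P = ½ K_a γ H² = 0.5 × 0.339 × 18.8 × 9.0² = 258.1 kN/m.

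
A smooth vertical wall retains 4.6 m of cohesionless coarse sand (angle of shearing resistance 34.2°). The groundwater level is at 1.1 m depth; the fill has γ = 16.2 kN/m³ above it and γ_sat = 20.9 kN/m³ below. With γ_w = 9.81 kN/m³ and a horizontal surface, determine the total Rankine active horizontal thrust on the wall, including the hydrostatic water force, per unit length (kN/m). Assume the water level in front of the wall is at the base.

99.4 kN/m

K_a = tan²(45° − φ/2) = 0.2803.
γ' = 20.9 − 9.81 = 11.09 kN/m³. Depth below WT = 3.5 m.
σ'_h at WT = K_a γ d_w = 4.996 kPa; at base = 4.996 + K_a γ' × 3.5 = 15.88 kPa.
P₁ (0–1.1 m) = ½×4.996×1.1 = 2.748. P₂ (1.1–4.6 m) = ½(4.996+15.88)×3.5 = 36.53.
P_w = ½ γ_w h₂² = 0.5×9.81×3.5² = 60.09. Total = 2.748+36.53+60.09 = 99.36 kN/m.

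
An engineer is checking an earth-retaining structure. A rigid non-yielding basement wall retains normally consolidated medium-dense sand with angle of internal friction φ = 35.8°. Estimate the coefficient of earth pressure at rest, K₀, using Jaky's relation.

K₀ = 1 − sin φ' = 1 − sin 35.8° = 0.4150.

0.415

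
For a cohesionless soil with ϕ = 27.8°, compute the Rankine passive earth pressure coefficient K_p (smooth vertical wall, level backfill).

K_p = (1 + sin φ)/(1 − sin φ) = tan²(45° + 27.8°/2) = 2.748.

2.75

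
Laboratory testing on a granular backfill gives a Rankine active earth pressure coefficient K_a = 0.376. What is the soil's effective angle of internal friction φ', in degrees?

27.0°

K_a = tan²(45° − φ/2) ⇒ 45° − φ/2 = arctan(√0.376) = 31.52°.
φ = 2(45° − 31.52°) = 26.97°.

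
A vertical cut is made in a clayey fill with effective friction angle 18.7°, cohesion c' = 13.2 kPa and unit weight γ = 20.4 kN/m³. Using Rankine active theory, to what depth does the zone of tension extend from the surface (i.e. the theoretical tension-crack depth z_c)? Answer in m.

1.80 m

K_a = tan²(45° − 18.7°/2) = 0.5144; √K_a = 0.7173.
The active pressure is zero where K_a γ z = 2c√K_a, so z_c = 2c/(γ√K_a) = 2×13.2/(20.4×0.7173) = 1.804 m.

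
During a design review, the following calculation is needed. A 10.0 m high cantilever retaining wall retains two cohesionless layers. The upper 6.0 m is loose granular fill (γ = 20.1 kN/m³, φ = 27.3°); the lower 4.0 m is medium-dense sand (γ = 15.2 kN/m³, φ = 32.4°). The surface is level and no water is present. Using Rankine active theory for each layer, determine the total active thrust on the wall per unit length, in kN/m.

317 kN/m

K_a1 = tan²(45°−27.3°/2) = 0.3711; K_a2 = tan²(45°−32.4°/2) = 0.3022.
Layer 1: σ at base = K_a1 γ₁ h₁ = 44.76 kPa; P₁ = ½×44.76×6.0 = 134.3.
Layer 2: σ_v at top = γ₁h₁ = 120.6; σ_h top = K_a2×120.6 = 36.45; σ_h base = K_a2×(120.6+15.2×4.0) = 54.82.
P₂ = ½(36.45+54.82)×4.0 = 182.5. Total P_a = 134.3+182.5 = 316.8 kN/m.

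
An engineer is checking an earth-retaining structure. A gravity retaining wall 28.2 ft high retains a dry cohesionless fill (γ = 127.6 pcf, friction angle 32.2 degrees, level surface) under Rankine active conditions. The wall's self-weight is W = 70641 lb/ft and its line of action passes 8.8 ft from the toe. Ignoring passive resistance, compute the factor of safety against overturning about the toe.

K_a = tan²(45° − 32.2°/2) = 0.3047.
P_a = ½K_aγH² = 0.5×0.3047×127.6×28.2² = 15460 lb/ft, acting at H/3 = 9.400 ft above the base.
Overturning moment M_o = P_a × H/3 = 15460 × 9.400 = 145300.
Resisting moment M_r = W × 8.8 = 70641 × 8.8 = 621600.
FS_overturning = M_r/M_o = 621600/145300 = 4.277.

4.28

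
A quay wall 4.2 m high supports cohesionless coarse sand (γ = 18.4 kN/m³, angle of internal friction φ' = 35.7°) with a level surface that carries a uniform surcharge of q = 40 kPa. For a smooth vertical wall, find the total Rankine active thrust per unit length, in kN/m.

86.9 kN/m

K_a = tan²(45° − φ/2) = 0.2630.
Soil triangle: ½ K_a γ H² = 0.5×0.2630×18.4×4.2² = 42.68 kN/m.
Surcharge rectangle: K_a q H = 0.2630×40×4.2 = 44.18 kN/m.
Total = 42.68 + 44.18 = 86.86 kN/m.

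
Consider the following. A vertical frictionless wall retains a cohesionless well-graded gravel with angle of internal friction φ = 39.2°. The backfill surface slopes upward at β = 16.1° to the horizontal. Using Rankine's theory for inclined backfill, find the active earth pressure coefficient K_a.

0.247

K_a = cos β · (cos β − √(cos²β − cos²φ)) / (cos β + √(cos²β − cos²φ)).
cos β = 0.9608, cos φ = 0.7749, √(cos²β − cos²φ) = 0.5679.
K_a = 0.9608 × (0.9608 − 0.5679)/(0.9608 + 0.5679) = 0.2469.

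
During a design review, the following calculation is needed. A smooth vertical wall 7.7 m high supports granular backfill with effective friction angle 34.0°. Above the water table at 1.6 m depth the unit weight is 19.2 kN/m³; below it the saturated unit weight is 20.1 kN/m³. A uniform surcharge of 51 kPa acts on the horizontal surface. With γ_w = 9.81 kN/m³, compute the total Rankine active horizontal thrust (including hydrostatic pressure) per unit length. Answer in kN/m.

408 kN/m

K_a = tan²(45° − φ/2) = 0.2827.
γ' = 20.1 − 9.81 = 10.29 kN/m³. h₂ = H − d_w = 6.1 m.
σ'_h: at surface K_a·q = 14.42; at WT K_a(q+γd_w) = 23.10; at base K_a(q+γd_w+γ'h₂) = 40.85 kPa.
P₁ = ½(14.42+23.10)×1.6 = 30.02; P₂ = ½(23.10+40.85)×6.1 = 195.1; P_w = ½γ_w h₂² = 182.5.
Total = 30.02+195.1+182.5 = 407.6 kN/m.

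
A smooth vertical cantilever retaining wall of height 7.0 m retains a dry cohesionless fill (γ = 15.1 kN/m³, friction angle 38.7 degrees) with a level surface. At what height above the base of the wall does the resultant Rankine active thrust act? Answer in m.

2.33 m

K_a = 0.2306.
The pressure distribution is triangular, so the resultant acts at H/3 above the base = 7.0/3 = 2.333 m.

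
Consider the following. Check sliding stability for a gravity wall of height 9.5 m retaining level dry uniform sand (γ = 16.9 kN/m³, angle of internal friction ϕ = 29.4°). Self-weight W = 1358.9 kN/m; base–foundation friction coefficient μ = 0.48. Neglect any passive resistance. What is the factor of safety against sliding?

K_a = tan²(45° − 29.4°/2) = 0.3415.
P_a = ½K_aγH² = 0.5×0.3415×16.9×9.5² = 260.4 kN/m, acting at H/3 = 3.167 m above the base.
FS_sliding = μW / P_a = 0.48×1358.9 / 260.4 = 2.505.

2.50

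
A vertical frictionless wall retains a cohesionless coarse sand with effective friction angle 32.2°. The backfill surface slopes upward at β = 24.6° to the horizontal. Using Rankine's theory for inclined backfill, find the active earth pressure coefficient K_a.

0.422

K_a = cos β · (cos β − √(cos²β − cos²φ)) / (cos β + √(cos²β − cos²φ)).
cos β = 0.9092, cos φ = 0.8462, √(cos²β − cos²φ) = 0.3327.
K_a = 0.9092 × (0.9092 − 0.3327)/(0.9092 + 0.3327) = 0.4221.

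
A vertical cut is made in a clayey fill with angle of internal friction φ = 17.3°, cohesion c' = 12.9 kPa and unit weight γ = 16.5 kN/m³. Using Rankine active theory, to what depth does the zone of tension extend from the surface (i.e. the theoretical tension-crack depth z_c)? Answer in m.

2.12 m

K_a = tan²(45° − 17.3°/2) = 0.5416; √K_a = 0.7359.
The active pressure is zero where K_a γ z = 2c√K_a, so z_c = 2c/(γ√K_a) = 2×12.9/(16.5×0.7359) = 2.125 m.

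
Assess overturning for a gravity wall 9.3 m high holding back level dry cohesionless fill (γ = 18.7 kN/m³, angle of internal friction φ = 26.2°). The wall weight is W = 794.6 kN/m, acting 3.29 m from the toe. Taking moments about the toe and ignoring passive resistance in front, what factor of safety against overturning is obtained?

2.69

K_a = tan²(45° − 26.2°/2) = 0.3874.
P_a = ½K_aγH² = 0.5×0.3874×18.7×9.3² = 313.3 kN/m, acting at H/3 = 3.100 m above the base.
Overturning moment M_o = P_a × H/3 = 313.3 × 3.100 = 971.3.
Resisting moment M_r = W × 3.29 = 794.6 × 3.29 = 2614.
FS_overturning = M_r/M_o = 2614/971.3 = 2.692.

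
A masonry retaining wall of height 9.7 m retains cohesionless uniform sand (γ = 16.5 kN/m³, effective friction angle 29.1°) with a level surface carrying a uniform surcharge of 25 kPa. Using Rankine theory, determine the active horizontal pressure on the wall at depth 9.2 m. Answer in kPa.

K_a = (1 − sin φ)/(1 + sin φ) = 0.3456.
σ_v = γz + q = 16.5 × 9.2 + 25 = 176.8 kPa.
σ_h = K_a σ_v = 0.3456 × 176.8 = 61.10 kPa.

61.1 kPa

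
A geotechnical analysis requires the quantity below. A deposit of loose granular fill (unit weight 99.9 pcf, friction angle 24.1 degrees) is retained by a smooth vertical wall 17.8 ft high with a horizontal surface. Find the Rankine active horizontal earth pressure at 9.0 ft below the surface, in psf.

K_a = (1 − sin φ)/(1 + sin φ) = 0.4201.
σ_h = K_a γ z = 0.4201 × 99.9 × 9.0 = 377.7 psf.

378 psf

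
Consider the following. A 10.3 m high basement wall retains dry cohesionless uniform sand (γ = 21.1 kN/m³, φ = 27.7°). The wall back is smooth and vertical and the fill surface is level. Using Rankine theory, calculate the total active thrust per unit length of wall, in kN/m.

K_a = tan²(45° − φ/2) = 0.3653.
P_a = ½ K_a γ H² = 0.5 × 0.3653 × 21.1 × 10.3² = 408.9 kN/m.

409 kN/m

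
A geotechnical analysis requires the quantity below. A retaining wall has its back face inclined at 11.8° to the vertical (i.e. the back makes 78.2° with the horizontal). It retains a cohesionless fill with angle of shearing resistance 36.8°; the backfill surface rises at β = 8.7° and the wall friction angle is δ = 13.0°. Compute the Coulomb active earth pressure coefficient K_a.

K_a = sin²(α+φ) / [sin²α · sin(α−δ) · (1 + √{sin(φ+δ)sin(φ−β) / (sin(α−δ)sin(α+β))})²].
With α = 78.2°, φ = 36.8°, δ = 13.0°, β = 8.7°: K_a = 0.3554.

0.355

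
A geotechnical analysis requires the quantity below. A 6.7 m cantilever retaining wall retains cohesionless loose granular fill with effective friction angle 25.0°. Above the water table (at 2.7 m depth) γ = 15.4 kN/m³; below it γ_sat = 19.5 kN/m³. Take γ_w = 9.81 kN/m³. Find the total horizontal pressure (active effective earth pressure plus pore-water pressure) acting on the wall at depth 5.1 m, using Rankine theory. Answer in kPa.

K_a = (1 − sin φ)/(1 + sin φ) = 0.4059.
γ' = 19.5 − 9.81 = 9.690 kN/m³.
Effective vertical stress at 5.1 m: σ'_v = 15.4×2.7 + 9.690×2.40 = 64.84 kPa.
σ'_h = K_a σ'_v = 0.4059 × 64.84 = 26.31 kPa; u = γ_w × 2.40 = 23.54 kPa.
Total σ_h = 26.31 + 23.54 = 49.86 kPa.

49.9 kPa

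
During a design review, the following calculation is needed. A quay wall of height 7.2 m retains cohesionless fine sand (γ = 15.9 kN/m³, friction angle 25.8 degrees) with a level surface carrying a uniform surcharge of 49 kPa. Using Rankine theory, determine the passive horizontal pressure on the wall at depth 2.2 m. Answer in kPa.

213 kPa

K_p = (1 + sin φ)/(1 − sin φ) = 2.541.
σ_v = γz + q = 15.9 × 2.2 + 49 = 83.98 kPa.
σ_h = K_p σ_v = 2.541 × 83.98 = 213.4 kPa.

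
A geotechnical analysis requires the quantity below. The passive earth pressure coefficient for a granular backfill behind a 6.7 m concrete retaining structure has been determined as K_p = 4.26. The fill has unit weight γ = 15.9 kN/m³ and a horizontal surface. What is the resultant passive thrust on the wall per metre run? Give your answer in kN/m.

P = ½ K_p γ H² = 0.5 × 4.26 × 15.9 × 6.7² = 1520 kN/m.

1520 kN/m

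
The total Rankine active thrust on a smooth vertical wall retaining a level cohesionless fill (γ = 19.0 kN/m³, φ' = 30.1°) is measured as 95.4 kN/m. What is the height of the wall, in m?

K_a = 0.3320. P_a = ½ K_a γ H² ⇒ H = √(2P_a/(K_a γ)).
H = √(2×95.4/(0.3320×19.0)) = 5.500 m.

5.50 m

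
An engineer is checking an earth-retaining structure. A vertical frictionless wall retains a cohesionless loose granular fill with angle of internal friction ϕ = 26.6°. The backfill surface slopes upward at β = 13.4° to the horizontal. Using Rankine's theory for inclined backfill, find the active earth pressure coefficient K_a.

0.423

K_a = cos β · (cos β − √(cos²β − cos²φ)) / (cos β + √(cos²β − cos²φ)).
cos β = 0.9728, cos φ = 0.8942, √(cos²β − cos²φ) = 0.3831.
K_a = 0.9728 × (0.9728 − 0.3831)/(0.9728 + 0.3831) = 0.4230.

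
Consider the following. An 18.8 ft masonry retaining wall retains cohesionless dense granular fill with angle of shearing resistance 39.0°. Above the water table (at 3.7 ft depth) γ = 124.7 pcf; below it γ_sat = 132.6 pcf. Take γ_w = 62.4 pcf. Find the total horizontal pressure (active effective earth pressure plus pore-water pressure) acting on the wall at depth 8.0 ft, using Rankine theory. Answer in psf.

K_a = (1 − sin φ)/(1 + sin φ) = 0.2275.
γ' = 132.6 − 62.4 = 70.20 pcf.
Effective vertical stress at 8.0 ft: σ'_v = 124.7×3.7 + 70.20×4.30 = 763.2 psf.
σ'_h = K_a σ'_v = 0.2275 × 763.2 = 173.6 psf; u = γ_w × 4.30 = 268.3 psf.
Total σ_h = 173.6 + 268.3 = 442.0 psf.

442 psf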